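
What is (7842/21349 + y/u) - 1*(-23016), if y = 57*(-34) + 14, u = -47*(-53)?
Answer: 1223977601690/53180359 ≈ 23016.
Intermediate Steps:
u = 2491
y = -1924 (y = -1938 + 14 = -1924)
(7842/21349 + y/u) - 1*(-23016) = (7842/21349 - 1924/2491) - 1*(-23016) = (7842*(1/21349) - 1924*1/2491) + 23016 = (7842/21349 - 1924/2491) + 23016 = -21541054/53180359 + 23016 = 1223977601690/53180359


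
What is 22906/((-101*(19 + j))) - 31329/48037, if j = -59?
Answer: 486883181/97034740 ≈ 5.0176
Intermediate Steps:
22906/((-101*(19 + j))) - 31329/48037 = 22906/((-101*(19 - 59))) - 31329/48037 = 22906/((-101*(-40))) - 31329*1/48037 = 22906/4040 - 31329/48037 = 22906*(1/4040) - 31329/48037 = 11453/2020 - 31329/48037 = 486883181/97034740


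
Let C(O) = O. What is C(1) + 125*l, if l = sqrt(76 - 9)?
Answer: 1 + 125*sqrt(67) ≈ 1024.2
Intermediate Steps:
l = sqrt(67) ≈ 8.1853
C(1) + 125*l = 1 + 125*sqrt(67)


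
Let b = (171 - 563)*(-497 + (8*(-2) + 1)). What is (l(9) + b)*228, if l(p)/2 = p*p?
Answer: 45797448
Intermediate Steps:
l(p) = 2*p**2 (l(p) = 2*(p*p) = 2*p**2)
b = 200704 (b = -392*(-497 + (-16 + 1)) = -392*(-497 - 15) = -392*(-512) = 200704)
(l(9) + b)*228 = (2*9**2 + 200704)*228 = (2*81 + 200704)*228 = (162 + 200704)*228 = 200866*228 = 45797448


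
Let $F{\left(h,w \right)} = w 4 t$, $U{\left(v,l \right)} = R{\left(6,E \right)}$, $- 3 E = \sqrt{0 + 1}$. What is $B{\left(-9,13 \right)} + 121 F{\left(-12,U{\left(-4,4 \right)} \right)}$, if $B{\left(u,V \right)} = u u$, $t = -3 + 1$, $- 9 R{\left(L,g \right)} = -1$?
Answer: $- \frac{239}{9} \approx -26.556$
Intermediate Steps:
$E = - \frac{1}{3}$ ($E = - \frac{\sqrt{0 + 1}}{3} = - \frac{\sqrt{1}}{3} = \left(- \frac{1}{3}\right) 1 = - \frac{1}{3} \approx -0.33333$)
$R{\left(L,g \right)} = \frac{1}{9}$ ($R{\left(L,g \right)} = \left(- \frac{1}{9}\right) \left(-1\right) = \frac{1}{9}$)
$t = -2$
$B{\left(u,V \right)} = u^{2}$
$U{\left(v,l \right)} = \frac{1}{9}$
$F{\left(h,w \right)} = - 8 w$ ($F{\left(h,w \right)} = w 4 \left(-2\right) = 4 w \left(-2\right) = - 8 w$)
$B{\left(-9,13 \right)} + 121 F{\left(-12,U{\left(-4,4 \right)} \right)} = \left(-9\right)^{2} + 121 \left(\left(-8\right) \frac{1}{9}\right) = 81 + 121 \left(- \frac{8}{9}\right) = 81 - \frac{968}{9} = - \frac{239}{9}$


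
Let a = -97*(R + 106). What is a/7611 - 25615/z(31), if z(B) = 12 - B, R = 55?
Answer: 194659042/144609 ≈ 1346.1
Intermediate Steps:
a = -15617 (a = -97*(55 + 106) = -97*161 = -15617)
a/7611 - 25615/z(31) = -15617/7611 - 25615/(12 - 1*31) = -15617*1/7611 - 25615/(12 - 31) = -15617/7611 - 25615/(-19) = -15617/7611 - 25615*(-1/19) = -15617/7611 + 25615/19 = 194659042/144609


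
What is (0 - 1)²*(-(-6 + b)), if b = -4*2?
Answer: 14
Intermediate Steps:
b = -8
(0 - 1)²*(-(-6 + b)) = (0 - 1)²*(-(-6 - 8)) = (-1)²*(-1*(-14)) = 1*14 = 14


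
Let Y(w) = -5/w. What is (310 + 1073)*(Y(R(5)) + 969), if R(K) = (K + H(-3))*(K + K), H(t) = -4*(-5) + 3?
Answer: 75045729/56 ≈ 1.3401e+6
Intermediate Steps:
H(t) = 23 (H(t) = 20 + 3 = 23)
R(K) = 2*K*(23 + K) (R(K) = (K + 23)*(K + K) = (23 + K)*(2*K) = 2*K*(23 + K))
(310 + 1073)*(Y(R(5)) + 969) = (310 + 1073)*(-5*1/(10*(23 + 5)) + 969) = 1383*(-5/(2*5*28) + 969) = 1383*(-5/280 + 969) = 1383*(-5*1/280 + 969) = 1383*(-1/56 + 969) = 1383*(54263/56) = 75045729/56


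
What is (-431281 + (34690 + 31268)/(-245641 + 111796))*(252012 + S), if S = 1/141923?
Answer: -688201671593687531677/6331894645 ≈ -1.0869e+11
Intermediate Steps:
S = 1/141923 ≈ 7.0461e-6
(-431281 + (34690 + 31268)/(-245641 + 111796))*(252012 + S) = (-431281 + (34690 + 31268)/(-245641 + 111796))*(252012 + 1/141923) = (-431281 + 65958/(-133845))*(35766299077/141923) = (-431281 + 65958*(-1/133845))*(35766299077/141923) = (-431281 - 21986/44615)*(35766299077/141923) = -19241623801/44615*35766299077/141923 = -688201671593687531677/6331894645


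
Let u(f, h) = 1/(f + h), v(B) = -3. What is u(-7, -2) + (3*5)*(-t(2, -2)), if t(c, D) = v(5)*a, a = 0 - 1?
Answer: -406/9 ≈ -45.111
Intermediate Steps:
a = -1
t(c, D) = 3 (t(c, D) = -3*(-1) = 3)
u(-7, -2) + (3*5)*(-t(2, -2)) = 1/(-7 - 2) + (3*5)*(-1*3) = 1/(-9) + 15*(-3) = -1/9 - 45 = -406/9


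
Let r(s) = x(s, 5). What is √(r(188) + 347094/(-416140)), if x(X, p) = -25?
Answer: I*√1118438046790/208070 ≈ 5.0827*I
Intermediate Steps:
r(s) = -25
√(r(188) + 347094/(-416140)) = √(-25 + 347094/(-416140)) = √(-25 + 347094*(-1/416140)) = √(-25 - 173547/208070) = √(-5375297/208070) = I*√1118438046790/208070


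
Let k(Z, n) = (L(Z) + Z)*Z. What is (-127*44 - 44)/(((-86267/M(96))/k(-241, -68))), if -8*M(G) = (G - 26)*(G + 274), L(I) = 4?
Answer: -1041448531200/86267 ≈ -1.2072e+7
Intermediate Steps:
k(Z, n) = Z*(4 + Z) (k(Z, n) = (4 + Z)*Z = Z*(4 + Z))
M(G) = -(-26 + G)*(274 + G)/8 (M(G) = -(G - 26)*(G + 274)/8 = -(-26 + G)*(274 + G)/8)
(-127*44 - 44)/(((-86267/M(96))/k(-241, -68))) = (-127*44 - 44)/(((-86267/(1781/2 - 31*96 - ⅛*96²))/((-241*(4 - 241))))) = (-5588 - 44)/(((-86267/(1781/2 - 2976 - ⅛*9216))/((-241*(-237))))) = -5632/(-86267/(1781/2 - 2976 - 1152)/57117) = -5632/(-86267/(-6475/2)*(1/57117)) = -5632/(-86267*(-2/6475)*(1/57117)) = -5632/((172534/6475)*(1/57117)) = -5632/172534/369832575 = -5632*369832575/172534 = -1041448531200/86267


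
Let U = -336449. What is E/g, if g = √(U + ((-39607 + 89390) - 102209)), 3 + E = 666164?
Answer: -666161*I*√15555/77775 ≈ -1068.3*I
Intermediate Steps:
E = 666161 (E = -3 + 666164 = 666161)
g = 5*I*√15555 (g = √(-336449 + ((-39607 + 89390) - 102209)) = √(-336449 + (49783 - 102209)) = √(-336449 - 52426) = √(-388875) = 5*I*√15555 ≈ 623.6*I)
E/g = 666161/((5*I*√15555)) = 666161*(-I*√15555/77775) = -666161*I*√15555/77775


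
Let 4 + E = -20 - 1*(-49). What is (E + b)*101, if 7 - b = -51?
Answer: 8383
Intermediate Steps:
b = 58 (b = 7 - 1*(-51) = 7 + 51 = 58)
E = 25 (E = -4 + (-20 - 1*(-49)) = -4 + (-20 + 49) = -4 + 29 = 25)
(E + b)*101 = (25 + 58)*101 = 83*101 = 8383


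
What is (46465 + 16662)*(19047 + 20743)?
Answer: 2511823330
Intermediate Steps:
(46465 + 16662)*(19047 + 20743) = 63127*39790 = 2511823330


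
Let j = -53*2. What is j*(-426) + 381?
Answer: 45537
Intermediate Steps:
j = -106
j*(-426) + 381 = -106*(-426) + 381 = 45156 + 381 = 45537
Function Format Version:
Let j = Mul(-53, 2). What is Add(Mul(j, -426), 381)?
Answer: 45537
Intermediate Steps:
j = -106
Add(Mul(j, -426), 381) = Add(Mul(-106, -426), 381) = Add(45156, 381) = 45537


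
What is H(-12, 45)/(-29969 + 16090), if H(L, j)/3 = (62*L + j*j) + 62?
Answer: -4029/13879 ≈ -0.29029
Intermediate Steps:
H(L, j) = 186 + 3*j**2 + 186*L (H(L, j) = 3*((62*L + j*j) + 62) = 3*((62*L + j**2) + 62) = 3*((j**2 + 62*L) + 62) = 3*(62 + j**2 + 62*L) = 186 + 3*j**2 + 186*L)
H(-12, 45)/(-29969 + 16090) = (186 + 3*45**2 + 186*(-12))/(-29969 + 16090) = (186 + 3*2025 - 2232)/(-13879) = (186 + 6075 - 2232)*(-1/13879) = 4029*(-1/13879) = -4029/13879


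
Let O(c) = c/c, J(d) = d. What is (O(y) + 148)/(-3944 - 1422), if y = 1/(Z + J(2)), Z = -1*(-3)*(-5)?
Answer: -149/5366 ≈ -0.027767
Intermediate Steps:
Z = -15 (Z = 3*(-5) = -15)
y = -1/13 (y = 1/(-15 + 2) = 1/(-13) = -1/13 ≈ -0.076923)
O(c) = 1
(O(y) + 148)/(-3944 - 1422) = (1 + 148)/(-3944 - 1422) = 149/(-5366) = 149*(-1/5366) = -149/5366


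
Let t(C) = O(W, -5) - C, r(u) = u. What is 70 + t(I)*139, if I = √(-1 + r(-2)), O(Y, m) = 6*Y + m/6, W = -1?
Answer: -5279/6 - 139*I*√3 ≈ -879.83 - 240.76*I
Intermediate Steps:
O(Y, m) = 6*Y + m/6 (O(Y, m) = 6*Y + m*(⅙) = 6*Y + m/6)
I = I*√3 (I = √(-1 - 2) = √(-3) = I*√3 ≈ 1.732*I)
t(C) = -41/6 - C (t(C) = (6*(-1) + (⅙)*(-5)) - C = (-6 - ⅚) - C = -41/6 - C)
70 + t(I)*139 = 70 + (-41/6 - I*√3)*139 = 70 + (-5699/6 - 139*I*√3) = -5279/6 - 139*I*√3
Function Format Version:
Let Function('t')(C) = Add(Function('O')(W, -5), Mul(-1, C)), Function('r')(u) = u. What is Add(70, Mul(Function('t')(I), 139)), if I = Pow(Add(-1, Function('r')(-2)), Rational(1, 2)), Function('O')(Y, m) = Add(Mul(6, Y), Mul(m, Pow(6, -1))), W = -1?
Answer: Add(Rational(-5279, 6), Mul(-139, I, Pow(3, Rational(1, 2)))) ≈ Add(-879.83, Mul(-240.76, I))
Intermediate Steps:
Function('O')(Y, m) = Add(Mul(6, Y), Mul(Rational(1, 6), m)) (Function('O')(Y, m) = Add(Mul(6, Y), Mul(m, Rational(1, 6))) = Add(Mul(6, Y), Mul(Rational(1, 6), m)))
I = Mul(I, Pow(3, Rational(1, 2))) (I = Pow(Add(-1, -2), Rational(1, 2)) = Pow(-3, Rational(1, 2)) = Mul(I, Pow(3, Rational(1, 2))) ≈ Mul(1.7320, I))
Function('t')(C) = Add(Rational(-41, 6), Mul(-1, C)) (Function('t')(C) = Add(Add(Mul(6, -1), Mul(Rational(1, 6), -5)), Mul(-1, C)) = Add(Add(-6, Rational(-5, 6)), Mul(-1, C)) = Add(Rational(-41, 6), Mul(-1, C)))
Add(70, Mul(Function('t')(I), 139)) = Add(70, Mul(Add(Rational(-41, 6), Mul(-1, Mul(I, Pow(3, Rational(1, 2))))), 139)) = Add(70, Mul(Add(Rational(-41, 6), Mul(-1, I, Pow(3, Rational(1, 2)))), 139)) = Add(70, Add(Rational(-5699, 6), Mul(-139, I, Pow(3, Rational(1, 2))))) = Add(Rational(-5279, 6), Mul(-139, I, Pow(3, Rational(1, 2))))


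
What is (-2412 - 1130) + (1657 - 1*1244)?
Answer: -3129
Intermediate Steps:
(-2412 - 1130) + (1657 - 1*1244) = -3542 + (1657 - 1244) = -3542 + 413 = -3129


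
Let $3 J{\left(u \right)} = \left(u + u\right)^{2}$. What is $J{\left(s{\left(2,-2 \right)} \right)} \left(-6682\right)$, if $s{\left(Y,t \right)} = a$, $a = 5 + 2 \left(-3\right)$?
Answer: $- \frac{26728}{3} \approx -8909.3$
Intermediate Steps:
$a = -1$ ($a = 5 - 6 = -1$)
$s{\left(Y,t \right)} = -1$
$J{\left(u \right)} = \frac{4 u^{2}}{3}$ ($J{\left(u \right)} = \frac{\left(u + u\right)^{2}}{3} = \frac{\left(2 u\right)^{2}}{3} = \frac{4 u^{2}}{3}$)
$J{\left(s{\left(2,-2 \right)} \right)} \left(-6682\right) = \frac{4 \left(-1\right)^{2}}{3} \left(-6682\right) = \frac{4}{3} \cdot 1 \left(-6682\right) = \frac{4}{3} \left(-6682\right) = - \frac{26728}{3}$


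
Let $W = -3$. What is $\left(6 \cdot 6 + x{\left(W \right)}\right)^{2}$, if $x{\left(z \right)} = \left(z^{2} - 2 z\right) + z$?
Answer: $2304$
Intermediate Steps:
$x{\left(z \right)} = z^{2} - z$
$\left(6 \cdot 6 + x{\left(W \right)}\right)^{2} = \left(6 \cdot 6 - 3 \left(-1 - 3\right)\right)^{2} = \left(36 - -12\right)^{2} = \left(36 + 12\right)^{2} = 48^{2} = 2304$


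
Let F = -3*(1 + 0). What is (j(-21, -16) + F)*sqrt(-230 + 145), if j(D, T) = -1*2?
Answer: -5*I*sqrt(85) ≈ -46.098*I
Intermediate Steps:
F = -3 (F = -3*1 = -3)
j(D, T) = -2
(j(-21, -16) + F)*sqrt(-230 + 145) = (-2 - 3)*sqrt(-230 + 145) = -5*I*sqrt(85)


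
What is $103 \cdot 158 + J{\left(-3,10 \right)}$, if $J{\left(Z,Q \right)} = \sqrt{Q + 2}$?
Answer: $16274 + 2 \sqrt{3} \approx 16277.0$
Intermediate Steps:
$J{\left(Z,Q \right)} = \sqrt{2 + Q}$
$103 \cdot 158 + J{\left(-3,10 \right)} = 103 \cdot 158 + \sqrt{2 + 10} = 16274 + \sqrt{12} = 16274 + 2 \sqrt{3}$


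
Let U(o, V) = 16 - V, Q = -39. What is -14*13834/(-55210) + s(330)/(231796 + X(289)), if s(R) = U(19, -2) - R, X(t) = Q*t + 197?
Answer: 3560944046/1015505135 ≈ 3.5066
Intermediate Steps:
X(t) = 197 - 39*t (X(t) = -39*t + 197 = 197 - 39*t)
s(R) = 18 - R (s(R) = (16 - 1*(-2)) - R = (16 + 2) - R = 18 - R)
-14*13834/(-55210) + s(330)/(231796 + X(289)) = -14*13834/(-55210) + (18 - 1*330)/(231796 + (197 - 39*289)) = -193676*(-1/55210) + (18 - 330)/(231796 + (197 - 11271)) = 96838/27605 - 312/(231796 - 11074) = 96838/27605 - 312/220722 = 96838/27605 - 312*1/220722 = 96838/27605 - 52/36787 = 3560944046/1015505135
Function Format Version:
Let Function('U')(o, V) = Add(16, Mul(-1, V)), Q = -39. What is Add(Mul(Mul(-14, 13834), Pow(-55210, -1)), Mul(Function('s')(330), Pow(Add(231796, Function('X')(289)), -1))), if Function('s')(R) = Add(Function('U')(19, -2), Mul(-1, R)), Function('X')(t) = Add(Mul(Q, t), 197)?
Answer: Rational(3560944046, 1015505135) ≈ 3.5066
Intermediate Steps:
Function('X')(t) = Add(197, Mul(-39, t)) (Function('X')(t) = Add(Mul(-39, t), 197) = Add(197, Mul(-39, t)))
Function('s')(R) = Add(18, Mul(-1, R)) (Function('s')(R) = Add(Add(16, Mul(-1, -2)), Mul(-1, R)) = Add(Add(16, 2), Mul(-1, R)) = Add(18, Mul(-1, R)))
Add(Mul(Mul(-14, 13834), Pow(-55210, -1)), Mul(Function('s')(330), Pow(Add(231796, Function('X')(289)), -1))) = Add(Mul(Mul(-14, 13834), Pow(-55210, -1)), Mul(Add(18, Mul(-1, 330)), Pow(Add(231796, Add(197, Mul(-39, 289))), -1))) = Add(Mul(-193676, Rational(-1, 55210)), Mul(Add(18, -330), Pow(Add(231796, Add(197, -11271)), -1))) = Add(Rational(96838, 27605), Mul(-312, Pow(Add(231796, -11074), -1))) = Add(Rational(96838, 27605), Mul(-312, Pow(220722, -1))) = Add(Rational(96838, 27605), Mul(-312, Rational(1, 220722))) = Add(Rational(96838, 27605), Rational(-52, 36787)) = Rational(3560944046, 1015505135)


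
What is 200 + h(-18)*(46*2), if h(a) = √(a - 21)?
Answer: 200 + 92*I*√39 ≈ 200.0 + 574.54*I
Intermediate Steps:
h(a) = √(-21 + a)
200 + h(-18)*(46*2) = 200 + √(-21 - 18)*(46*2) = 200 + √(-39)*92 = 200 + (I*√39)*92 = 200 + 92*I*√39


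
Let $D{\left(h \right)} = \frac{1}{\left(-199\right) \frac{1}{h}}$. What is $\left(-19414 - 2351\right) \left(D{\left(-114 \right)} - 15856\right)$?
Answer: $\frac{68673580950}{199} \approx 3.4509 \cdot 10^{8}$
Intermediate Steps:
$D{\left(h \right)} = - \frac{h}{199}$
$\left(-19414 - 2351\right) \left(D{\left(-114 \right)} - 15856\right) = \left(-19414 - 2351\right) \left(\left(- \frac{1}{199}\right) \left(-114\right) - 15856\right) = - 21765 \left(\frac{114}{199} - 15856\right) = \left(-21765\right) \left(- \frac{3155230}{199}\right) = \frac{68673580950}{199}$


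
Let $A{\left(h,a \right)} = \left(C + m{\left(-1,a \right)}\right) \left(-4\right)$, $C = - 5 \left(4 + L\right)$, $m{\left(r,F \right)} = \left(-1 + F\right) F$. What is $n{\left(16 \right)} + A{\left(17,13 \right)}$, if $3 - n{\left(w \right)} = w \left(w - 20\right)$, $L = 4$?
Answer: $-397$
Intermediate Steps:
$m{\left(r,F \right)} = F \left(-1 + F\right)$
$C = -40$ ($C = - 5 \left(4 + 4\right) = \left(-5\right) 8 = -40$)
$A{\left(h,a \right)} = 160 - 4 a \left(-1 + a\right)$ ($A{\left(h,a \right)} = \left(-40 + a \left(-1 + a\right)\right) \left(-4\right) = 160 - 4 a \left(-1 + a\right)$)
$n{\left(w \right)} = 3 - w \left(-20 + w\right)$ ($n{\left(w \right)} = 3 - w \left(w - 20\right) = 3 - w \left(-20 + w\right)$)
$n{\left(16 \right)} + A{\left(17,13 \right)} = \left(3 - 16^{2} + 20 \cdot 16\right) + \left(160 - 52 \left(-1 + 13\right)\right) = \left(3 - 256 + 320\right) + \left(160 - 52 \cdot 12\right) = \left(3 - 256 + 320\right) + \left(160 - 624\right) = 67 - 464 = -397$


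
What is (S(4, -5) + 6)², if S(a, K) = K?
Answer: 1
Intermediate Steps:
(S(4, -5) + 6)² = (-5 + 6)² = 1² = 1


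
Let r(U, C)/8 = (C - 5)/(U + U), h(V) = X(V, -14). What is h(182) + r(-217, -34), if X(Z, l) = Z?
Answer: 39650/217 ≈ 182.72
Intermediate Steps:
h(V) = V
r(U, C) = 4*(-5 + C)/U (r(U, C) = 8*((C - 5)/(U + U)) = 8*((-5 + C)/((2*U))) = 8*((-5 + C)*(1/(2*U))) = 8*((-5 + C)/(2*U)) = 4*(-5 + C)/U)
h(182) + r(-217, -34) = 182 + 4*(-5 - 34)/(-217) = 182 + 4*(-1/217)*(-39) = 182 + 156/217 = 39650/217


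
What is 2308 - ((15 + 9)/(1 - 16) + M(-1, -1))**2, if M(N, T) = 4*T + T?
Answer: 56611/25 ≈ 2264.4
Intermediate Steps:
M(N, T) = 5*T
2308 - ((15 + 9)/(1 - 16) + M(-1, -1))**2 = 2308 - ((15 + 9)/(1 - 16) + 5*(-1))**2 = 2308 - (24/(-15) - 5)**2 = 2308 - (24*(-1/15) - 5)**2 = 2308 - (-8/5 - 5)**2 = 2308 - (-33/5)**2 = 2308 - 1*1089/25 = 2308 - 1089/25 = 56611/25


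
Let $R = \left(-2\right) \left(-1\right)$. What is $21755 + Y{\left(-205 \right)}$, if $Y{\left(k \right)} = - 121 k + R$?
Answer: $46562$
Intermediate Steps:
$R = 2$
$Y{\left(k \right)} = 2 - 121 k$ ($Y{\left(k \right)} = - 121 k + 2 = 2 - 121 k$)
$21755 + Y{\left(-205 \right)} = 21755 + \left(2 - -24805\right) = 21755 + \left(2 + 24805\right) = 21755 + 24807 = 46562$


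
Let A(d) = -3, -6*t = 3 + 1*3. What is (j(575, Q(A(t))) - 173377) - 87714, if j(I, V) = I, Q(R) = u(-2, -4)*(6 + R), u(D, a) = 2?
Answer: -260516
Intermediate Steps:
t = -1 (t = -(3 + 1*3)/6 = -(3 + 3)/6 = -⅙*6 = -1)
Q(R) = 12 + 2*R (Q(R) = 2*(6 + R) = 12 + 2*R)
(j(575, Q(A(t))) - 173377) - 87714 = (575 - 173377) - 87714 = -172802 - 87714 = -260516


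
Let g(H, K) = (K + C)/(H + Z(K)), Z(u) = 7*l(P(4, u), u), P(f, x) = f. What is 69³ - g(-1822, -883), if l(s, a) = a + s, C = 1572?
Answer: 2619859964/7975 ≈ 3.2851e+5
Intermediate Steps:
Z(u) = 28 + 7*u (Z(u) = 7*(u + 4) = 7*(4 + u) = 28 + 7*u)
g(H, K) = (1572 + K)/(28 + H + 7*K) (g(H, K) = (K + 1572)/(H + (28 + 7*K)) = (1572 + K)/(28 + H + 7*K))
69³ - g(-1822, -883) = 69³ - (1572 - 883)/(28 - 1822 + 7*(-883)) = 328509 - 689/(28 - 1822 - 6181) = 328509 - 689/(-7975) = 328509 - (-1)*689/7975 = 328509 - 1*(-689/7975) = 328509 + 689/7975 = 2619859964/7975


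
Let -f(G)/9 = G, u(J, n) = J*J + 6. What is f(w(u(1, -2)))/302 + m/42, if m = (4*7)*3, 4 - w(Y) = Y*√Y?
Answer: 284/151 + 63*√7/302 ≈ 2.4327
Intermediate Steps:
u(J, n) = 6 + J² (u(J, n) = J² + 6 = 6 + J²)
w(Y) = 4 - Y^(3/2) (w(Y) = 4 - Y*√Y = 4 - Y^(3/2))
f(G) = -9*G
m = 84 (m = 28*3 = 84)
f(w(u(1, -2)))/302 + m/42 = -9*(4 - (6 + 1²)^(3/2))/302 + 84/42 = -9*(4 - (6 + 1)^(3/2))*(1/302) + 84*(1/42) = -9*(4 - 7^(3/2))*(1/302) + 2 = -9*(4 - 7*√7)*(1/302) + 2 = (-36 + 63*√7)*(1/302) + 2 = (-18/151 + 63*√7/302) + 2 = 284/151 + 63*√7/302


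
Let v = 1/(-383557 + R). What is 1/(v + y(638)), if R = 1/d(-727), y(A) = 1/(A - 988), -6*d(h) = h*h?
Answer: -70952349180650/202905982809 ≈ -349.68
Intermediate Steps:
d(h) = -h**2/6 (d(h) = -h*h/6 = -h**2/6)
y(A) = 1/(-988 + A)
R = -6/528529 (R = 1/(-1/6*(-727)**2) = 1/(-1/6*528529) = 1/(-528529/6) = -6/528529 ≈ -1.1352e-5)
v = -528529/202720997659 (v = 1/(-383557 - 6/528529) = 1/(-202720997659/528529) = -528529/202720997659 ≈ -2.6072e-6)
1/(v + y(638)) = 1/(-528529/202720997659 + 1/(-988 + 638)) = 1/(-528529/202720997659 + 1/(-350)) = 1/(-528529/202720997659 - 1/350) = 1/(-202905982809/70952349180650) = -70952349180650/202905982809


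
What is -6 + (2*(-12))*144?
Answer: -3462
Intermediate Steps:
-6 + (2*(-12))*144 = -6 - 24*144 = -6 - 3456 = -3462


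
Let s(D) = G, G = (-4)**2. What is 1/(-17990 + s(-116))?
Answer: -1/17974 ≈ -5.5636e-5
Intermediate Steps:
G = 16
s(D) = 16
1/(-17990 + s(-116)) = 1/(-17990 + 16) = 1/(-17974) = -1/17974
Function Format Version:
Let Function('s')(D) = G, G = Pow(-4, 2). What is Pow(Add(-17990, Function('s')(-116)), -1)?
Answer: Rational(-1, 17974) ≈ -5.5636e-5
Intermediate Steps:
G = 16
Function('s')(D) = 16
Pow(Add(-17990, Function('s')(-116)), -1) = Pow(Add(-17990, 16), -1) = Pow(-17974, -1) = Rational(-1, 17974)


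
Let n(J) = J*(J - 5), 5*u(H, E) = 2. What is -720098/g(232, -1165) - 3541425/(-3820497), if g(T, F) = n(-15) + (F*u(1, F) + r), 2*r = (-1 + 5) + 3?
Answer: 1834471820179/413887175 ≈ 4432.3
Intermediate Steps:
u(H, E) = ⅖ (u(H, E) = (⅕)*2 = ⅖)
n(J) = J*(-5 + J)
r = 7/2 (r = ((-1 + 5) + 3)/2 = (4 + 3)/2 = (½)*7 = 7/2 ≈ 3.5000)
g(T, F) = 607/2 + 2*F/5 (g(T, F) = -15*(-5 - 15) + (F*(⅖) + 7/2) = -15*(-20) + (2*F/5 + 7/2) = 300 + (7/2 + 2*F/5) = 607/2 + 2*F/5)
-720098/g(232, -1165) - 3541425/(-3820497) = -720098/(607/2 + (⅖)*(-1165)) - 3541425/(-3820497) = -720098/(607/2 - 466) - 3541425*(-1/3820497) = -720098/(-325/2) + 1180475/1273499 = -720098*(-2/325) + 1180475/1273499 = 1440196/325 + 1180475/1273499 = 1834471820179/413887175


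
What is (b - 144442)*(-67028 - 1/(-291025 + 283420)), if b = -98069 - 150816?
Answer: 22277514178117/845 ≈ 2.6364e+10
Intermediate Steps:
b = -248885
(b - 144442)*(-67028 - 1/(-291025 + 283420)) = (-248885 - 144442)*(-67028 - 1/(-291025 + 283420)) = -393327*(-67028 - 1/(-7605)) = -393327*(-67028 - 1*(-1/7605)) = -393327*(-67028 + 1/7605) = -393327*(-509747939/7605) = 22277514178117/845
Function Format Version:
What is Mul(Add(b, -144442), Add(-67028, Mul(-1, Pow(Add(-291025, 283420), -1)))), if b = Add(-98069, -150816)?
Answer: Rational(22277514178117, 845) ≈ 2.6364e+10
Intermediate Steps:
b = -248885
Mul(Add(b, -144442), Add(-67028, Mul(-1, Pow(Add(-291025, 283420), -1)))) = Mul(Add(-248885, -144442), Add(-67028, Mul(-1, Pow(Add(-291025, 283420), -1)))) = Mul(-393327, Add(-67028, Mul(-1, Pow(-7605, -1)))) = Mul(-393327, Add(-67028, Mul(-1, Rational(-1, 7605)))) = Mul(-393327, Add(-67028, Rational(1, 7605))) = Mul(-393327, Rational(-509747939, 7605)) = Rational(22277514178117, 845)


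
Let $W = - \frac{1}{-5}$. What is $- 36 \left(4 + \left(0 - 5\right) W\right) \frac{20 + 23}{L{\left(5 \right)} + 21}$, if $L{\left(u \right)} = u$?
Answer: $- \frac{2322}{13} \approx -178.62$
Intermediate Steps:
$W = \frac{1}{5}$ ($W = \left(-1\right) \left(- \frac{1}{5}\right) = \frac{1}{5} \approx 0.2$)
$- 36 \left(4 + \left(0 - 5\right) W\right) \frac{20 + 23}{L{\left(5 \right)} + 21} = - 36 \left(4 + \left(0 - 5\right) \frac{1}{5}\right) \frac{20 + 23}{5 + 21} = - 36 \left(4 - 1\right) \frac{43}{26} = - 36 \left(4 - 1\right) 43 \cdot \frac{1}{26} = \left(-36\right) 3 \cdot \frac{43}{26} = \left(-108\right) \frac{43}{26} = - \frac{2322}{13}$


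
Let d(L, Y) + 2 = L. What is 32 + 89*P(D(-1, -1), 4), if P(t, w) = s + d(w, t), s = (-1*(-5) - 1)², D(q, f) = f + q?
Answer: 1634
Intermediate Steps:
d(L, Y) = -2 + L
s = 16 (s = (5 - 1)² = 4² = 16)
P(t, w) = 14 + w (P(t, w) = 16 + (-2 + w) = 14 + w)
32 + 89*P(D(-1, -1), 4) = 32 + 89*(14 + 4) = 32 + 89*18 = 32 + 1602 = 1634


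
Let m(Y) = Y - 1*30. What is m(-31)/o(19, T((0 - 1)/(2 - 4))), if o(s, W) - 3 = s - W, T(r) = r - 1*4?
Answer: -122/51 ≈ -2.3922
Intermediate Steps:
T(r) = -4 + r (T(r) = r - 4 = -4 + r)
m(Y) = -30 + Y (m(Y) = Y - 30 = -30 + Y)
o(s, W) = 3 + s - W (o(s, W) = 3 + (s - W) = 3 + s - W)
m(-31)/o(19, T((0 - 1)/(2 - 4))) = (-30 - 31)/(3 + 19 - (-4 + (0 - 1)/(2 - 4))) = -61/(3 + 19 - (-4 - 1/(-2))) = -61/(3 + 19 - (-4 - 1*(-½))) = -61/(3 + 19 - (-4 + ½)) = -61/(3 + 19 - 1*(-7/2)) = -61/(3 + 19 + 7/2) = -61/51/2 = -61*2/51 = -122/51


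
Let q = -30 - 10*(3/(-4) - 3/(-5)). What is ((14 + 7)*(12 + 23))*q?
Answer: -41895/2 ≈ -20948.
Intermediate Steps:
q = -57/2 (q = -30 - 10*(3*(-¼) - 3*(-⅕)) = -30 - 10*(-¾ + ⅗) = -30 - 10*(-3)/20 = -30 - 1*(-3/2) = -30 + 3/2 = -57/2 ≈ -28.500)
((14 + 7)*(12 + 23))*q = ((14 + 7)*(12 + 23))*(-57/2) = (21*35)*(-57/2) = 735*(-57/2) = -41895/2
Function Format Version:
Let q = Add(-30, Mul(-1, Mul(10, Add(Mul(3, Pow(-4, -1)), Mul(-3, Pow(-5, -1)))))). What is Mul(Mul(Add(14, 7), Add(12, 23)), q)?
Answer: Rational(-41895, 2) ≈ -20948.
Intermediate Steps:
q = Rational(-57, 2) (q = Add(-30, Mul(-1, Mul(10, Add(Mul(3, Rational(-1, 4)), Mul(-3, Rational(-1, 5)))))) = Add(-30, Mul(-1, Mul(10, Add(Rational(-3, 4), Rational(3, 5))))) = Add(-30, Mul(-1, Mul(10, Rational(-3, 20)))) = Add(-30, Mul(-1, Rational(-3, 2))) = Add(-30, Rational(3, 2)) = Rational(-57, 2) ≈ -28.500)
Mul(Mul(Add(14, 7), Add(12, 23)), q) = Mul(Mul(Add(14, 7), Add(12, 23)), Rational(-57, 2)) = Mul(Mul(21, 35), Rational(-57, 2)) = Mul(735, Rational(-57, 2)) = Rational(-41895, 2)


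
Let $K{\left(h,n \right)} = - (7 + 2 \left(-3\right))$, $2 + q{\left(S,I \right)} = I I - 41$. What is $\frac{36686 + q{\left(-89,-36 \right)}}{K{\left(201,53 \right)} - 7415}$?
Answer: $- \frac{37939}{7416} \approx -5.1158$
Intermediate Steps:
$q{\left(S,I \right)} = -43 + I^{2}$ ($q{\left(S,I \right)} = -2 + \left(I I - 41\right) = -2 + \left(I^{2} - 41\right) = -2 + \left(-41 + I^{2}\right) = -43 + I^{2}$)
$K{\left(h,n \right)} = -1$ ($K{\left(h,n \right)} = - (7 - 6) = \left(-1\right) 1 = -1$)
$\frac{36686 + q{\left(-89,-36 \right)}}{K{\left(201,53 \right)} - 7415} = \frac{36686 - \left(43 - \left(-36\right)^{2}\right)}{-1 - 7415} = \frac{36686 + \left(-43 + 1296\right)}{-7416} = \left(36686 + 1253\right) \left(- \frac{1}{7416}\right) = 37939 \left(- \frac{1}{7416}\right) = - \frac{37939}{7416}$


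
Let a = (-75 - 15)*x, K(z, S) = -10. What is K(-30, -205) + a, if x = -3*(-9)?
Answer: -2440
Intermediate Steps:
x = 27
a = -2430 (a = (-75 - 15)*27 = -90*27 = -2430)
K(-30, -205) + a = -10 - 2430 = -2440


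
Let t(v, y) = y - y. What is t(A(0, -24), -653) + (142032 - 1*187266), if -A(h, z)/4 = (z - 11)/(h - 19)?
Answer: -45234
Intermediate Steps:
A(h, z) = -4*(-11 + z)/(-19 + h) (A(h, z) = -4*(z - 11)/(h - 19) = -4*(-11 + z)/(-19 + h))
t(v, y) = 0
t(A(0, -24), -653) + (142032 - 1*187266) = 0 + (142032 - 1*187266) = 0 + (142032 - 187266) = 0 - 45234 = -45234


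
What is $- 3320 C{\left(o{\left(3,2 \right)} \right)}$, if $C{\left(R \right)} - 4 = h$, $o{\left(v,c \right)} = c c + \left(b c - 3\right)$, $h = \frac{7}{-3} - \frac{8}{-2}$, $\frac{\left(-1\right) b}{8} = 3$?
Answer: $- \frac{56440}{3} \approx -18813.0$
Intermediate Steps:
$b = -24$ ($b = \left(-8\right) 3 = -24$)
$h = \frac{5}{3}$ ($h = 7 \left(- \frac{1}{3}\right) - -4 = - \frac{7}{3} + 4 = \frac{5}{3} \approx 1.6667$)
$o{\left(v,c \right)} = -3 + c^{2} - 24 c$ ($o{\left(v,c \right)} = c c - \left(3 + 24 c\right) = c^{2} - \left(3 + 24 c\right) = -3 + c^{2} - 24 c$)
$C{\left(R \right)} = \frac{17}{3}$ ($C{\left(R \right)} = 4 + \frac{5}{3} = \frac{17}{3}$)
$- 3320 C{\left(o{\left(3,2 \right)} \right)} = \left(-3320\right) \frac{17}{3} = - \frac{56440}{3}$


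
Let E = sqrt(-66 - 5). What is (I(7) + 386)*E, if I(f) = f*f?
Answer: 435*I*sqrt(71) ≈ 3665.4*I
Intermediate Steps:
E = I*sqrt(71) (E = sqrt(-71) = I*sqrt(71) ≈ 8.4261*I)
I(f) = f**2
(I(7) + 386)*E = (7**2 + 386)*(I*sqrt(71)) = (49 + 386)*(I*sqrt(71)) = 435*(I*sqrt(71)) = 435*I*sqrt(71)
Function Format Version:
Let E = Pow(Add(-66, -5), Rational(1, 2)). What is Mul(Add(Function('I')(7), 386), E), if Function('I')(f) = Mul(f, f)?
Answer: Mul(435, I, Pow(71, Rational(1, 2))) ≈ Mul(3665.4, I)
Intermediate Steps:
E = Mul(I, Pow(71, Rational(1, 2))) (E = Pow(-71, Rational(1, 2)) = Mul(I, Pow(71, Rational(1, 2))) ≈ Mul(8.4261, I))
Function('I')(f) = Pow(f, 2)
Mul(Add(Function('I')(7), 386), E) = Mul(Add(Pow(7, 2), 386), Mul(I, Pow(71, Rational(1, 2)))) = Mul(Add(49, 386), Mul(I, Pow(71, Rational(1, 2)))) = Mul(435, Mul(I, Pow(71, Rational(1, 2)))) = Mul(435, I, Pow(71, Rational(1, 2)))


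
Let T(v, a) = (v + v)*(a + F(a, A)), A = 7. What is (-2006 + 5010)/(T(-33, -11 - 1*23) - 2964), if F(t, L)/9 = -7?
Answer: 1502/1719 ≈ 0.87376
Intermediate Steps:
F(t, L) = -63 (F(t, L) = 9*(-7) = -63)
T(v, a) = 2*v*(-63 + a) (T(v, a) = (v + v)*(a - 63) = (2*v)*(-63 + a) = 2*v*(-63 + a))
(-2006 + 5010)/(T(-33, -11 - 1*23) - 2964) = (-2006 + 5010)/(2*(-33)*(-63 + (-11 - 1*23)) - 2964) = 3004/(2*(-33)*(-63 + (-11 - 23)) - 2964) = 3004/(2*(-33)*(-63 - 34) - 2964) = 3004/(2*(-33)*(-97) - 2964) = 3004/(6402 - 2964) = 3004/3438 = 3004*(1/3438) = 1502/1719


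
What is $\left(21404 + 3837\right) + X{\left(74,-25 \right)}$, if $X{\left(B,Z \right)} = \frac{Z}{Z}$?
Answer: $25242$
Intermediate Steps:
$X{\left(B,Z \right)} = 1$
$\left(21404 + 3837\right) + X{\left(74,-25 \right)} = \left(21404 + 3837\right) + 1 = 25241 + 1 = 25242$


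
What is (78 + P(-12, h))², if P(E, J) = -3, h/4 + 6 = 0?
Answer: 5625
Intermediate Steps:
h = -24 (h = -24 + 4*0 = -24 + 0 = -24)
(78 + P(-12, h))² = (78 - 3)² = 75² = 5625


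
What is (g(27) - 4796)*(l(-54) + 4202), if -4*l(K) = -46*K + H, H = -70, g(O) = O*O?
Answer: -29270199/2 ≈ -1.4635e+7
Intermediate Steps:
g(O) = O²
l(K) = 35/2 + 23*K/2 (l(K) = -(-46*K - 70)/4 = -(-70 - 46*K)/4 = 35/2 + 23*K/2)
(g(27) - 4796)*(l(-54) + 4202) = (27² - 4796)*((35/2 + (23/2)*(-54)) + 4202) = (729 - 4796)*((35/2 - 621) + 4202) = -4067*(-1207/2 + 4202) = -4067*7197/2 = -29270199/2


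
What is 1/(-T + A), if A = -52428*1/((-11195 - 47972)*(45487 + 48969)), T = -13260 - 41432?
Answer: 1397169538/76413996385403 ≈ 1.8284e-5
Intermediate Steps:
T = -54692
A = 13107/1397169538 (A = -52428/((-59167*94456)) = -52428/(-5588678152) = -52428*(-1/5588678152) = 13107/1397169538 ≈ 9.3811e-6)
1/(-T + A) = 1/(-1*(-54692) + 13107/1397169538) = 1/(54692 + 13107/1397169538) = 1/(76413996385403/1397169538) = 1397169538/76413996385403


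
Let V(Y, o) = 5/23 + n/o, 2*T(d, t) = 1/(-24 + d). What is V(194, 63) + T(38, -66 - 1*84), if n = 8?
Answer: 2203/5796 ≈ 0.38009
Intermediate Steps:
T(d, t) = 1/(2*(-24 + d))
V(Y, o) = 5/23 + 8/o
V(194, 63) + T(38, -66 - 1*84) = (5/23 + 8/63) + 1/(2*(-24 + 38)) = (5/23 + 8*(1/63)) + (½)/14 = (5/23 + 8/63) + (½)*(1/14) = 499/1449 + 1/28 = 2203/5796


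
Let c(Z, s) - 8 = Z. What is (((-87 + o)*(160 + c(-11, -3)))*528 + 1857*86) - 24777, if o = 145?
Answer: 4942893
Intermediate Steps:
c(Z, s) = 8 + Z
(((-87 + o)*(160 + c(-11, -3)))*528 + 1857*86) - 24777 = (((-87 + 145)*(160 + (8 - 11)))*528 + 1857*86) - 24777 = ((58*(160 - 3))*528 + 159702) - 24777 = ((58*157)*528 + 159702) - 24777 = (9106*528 + 159702) - 24777 = (4807968 + 159702) - 24777 = 4967670 - 24777 = 4942893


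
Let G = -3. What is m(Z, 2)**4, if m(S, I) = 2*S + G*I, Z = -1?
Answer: 4096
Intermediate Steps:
m(S, I) = -3*I + 2*S (m(S, I) = 2*S - 3*I = -3*I + 2*S)
m(Z, 2)**4 = (-3*2 + 2*(-1))**4 = (-6 - 2)**4 = (-8)**4 = 4096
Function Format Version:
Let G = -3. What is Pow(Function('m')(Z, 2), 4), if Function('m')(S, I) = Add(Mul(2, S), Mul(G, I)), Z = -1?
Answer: 4096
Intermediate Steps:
Function('m')(S, I) = Add(Mul(-3, I), Mul(2, S)) (Function('m')(S, I) = Add(Mul(2, S), Mul(-3, I)) = Add(Mul(-3, I), Mul(2, S)))
Pow(Function('m')(Z, 2), 4) = Pow(Add(Mul(-3, 2), Mul(2, -1)), 4) = Pow(Add(-6, -2), 4) = Pow(-8, 4) = 4096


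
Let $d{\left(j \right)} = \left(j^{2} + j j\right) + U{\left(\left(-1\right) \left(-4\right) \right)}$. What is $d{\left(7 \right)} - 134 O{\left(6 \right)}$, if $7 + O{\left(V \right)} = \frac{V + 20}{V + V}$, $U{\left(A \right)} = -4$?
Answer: $\frac{2225}{3} \approx 741.67$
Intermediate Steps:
$d{\left(j \right)} = -4 + 2 j^{2}$ ($d{\left(j \right)} = \left(j^{2} + j j\right) - 4 = \left(j^{2} + j^{2}\right) - 4 = 2 j^{2} - 4 = -4 + 2 j^{2}$)
$O{\left(V \right)} = -7 + \frac{20 + V}{2 V}$ ($O{\left(V \right)} = -7 + \frac{V + 20}{V + V} = -7 + \frac{20 + V}{2 V}$)
$d{\left(7 \right)} - 134 O{\left(6 \right)} = \left(-4 + 2 \cdot 7^{2}\right) - 134 \left(- \frac{13}{2} + \frac{10}{6}\right) = \left(-4 + 2 \cdot 49\right) - 134 \left(- \frac{13}{2} + 10 \cdot \frac{1}{6}\right) = \left(-4 + 98\right) - 134 \left(- \frac{13}{2} + \frac{5}{3}\right) = 94 - - \frac{1943}{3} = 94 + \frac{1943}{3} = \frac{2225}{3}$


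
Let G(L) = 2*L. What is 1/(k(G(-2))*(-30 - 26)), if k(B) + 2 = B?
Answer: 1/336 ≈ 0.0029762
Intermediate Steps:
k(B) = -2 + B
1/(k(G(-2))*(-30 - 26)) = 1/((-2 + 2*(-2))*(-30 - 26)) = 1/((-2 - 4)*(-56)) = 1/(-6*(-56)) = 1/336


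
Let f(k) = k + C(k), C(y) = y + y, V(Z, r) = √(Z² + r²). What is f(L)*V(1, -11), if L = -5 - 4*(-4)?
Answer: 33*√122 ≈ 364.50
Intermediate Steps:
L = 11 (L = -5 + 16 = 11)
C(y) = 2*y
f(k) = 3*k (f(k) = k + 2*k = 3*k)
f(L)*V(1, -11) = (3*11)*√(1² + (-11)²) = 33*√(1 + 121) = 33*√122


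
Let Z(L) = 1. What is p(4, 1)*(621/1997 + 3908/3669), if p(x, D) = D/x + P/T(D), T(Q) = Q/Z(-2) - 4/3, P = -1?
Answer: 131075425/29307972 ≈ 4.4723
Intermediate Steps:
T(Q) = -4/3 + Q (T(Q) = Q/1 - 4/3 = Q*1 - 4*⅓ = Q - 4/3 = -4/3 + Q)
p(x, D) = -1/(-4/3 + D) + D/x (p(x, D) = D/x - 1/(-4/3 + D) = -1/(-4/3 + D) + D/x)
p(4, 1)*(621/1997 + 3908/3669) = ((-3*4 + 1*(-4 + 3*1))/(4*(-4 + 3*1)))*(621/1997 + 3908/3669) = ((-12 + 1*(-4 + 3))/(4*(-4 + 3)))*(621*(1/1997) + 3908*(1/3669)) = ((¼)*(-12 + 1*(-1))/(-1))*(621/1997 + 3908/3669) = ((¼)*(-1)*(-12 - 1))*(10082725/7326993) = ((¼)*(-1)*(-13))*(10082725/7326993) = (13/4)*(10082725/7326993) = 131075425/29307972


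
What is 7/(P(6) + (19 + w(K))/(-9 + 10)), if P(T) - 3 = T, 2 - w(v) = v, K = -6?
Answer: 7/36 ≈ 0.19444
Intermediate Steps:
w(v) = 2 - v
P(T) = 3 + T
7/(P(6) + (19 + w(K))/(-9 + 10)) = 7/((3 + 6) + (19 + (2 - 1*(-6)))/(-9 + 10)) = 7/(9 + (19 + (2 + 6))/1) = 7/(9 + (19 + 8)*1) = 7/(9 + 27*1) = 7/(9 + 27) = 7/36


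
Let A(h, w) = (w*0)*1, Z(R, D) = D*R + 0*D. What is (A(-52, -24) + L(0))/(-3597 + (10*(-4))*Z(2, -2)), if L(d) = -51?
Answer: 51/3437 ≈ 0.014839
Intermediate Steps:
Z(R, D) = D*R (Z(R, D) = D*R + 0 = D*R)
A(h, w) = 0 (A(h, w) = 0*1 = 0)
(A(-52, -24) + L(0))/(-3597 + (10*(-4))*Z(2, -2)) = (0 - 51)/(-3597 + (10*(-4))*(-2*2)) = -51/(-3597 - 40*(-4)) = -51/(-3597 + 160) = -51/(-3437) = -51*(-1/3437) = 51/3437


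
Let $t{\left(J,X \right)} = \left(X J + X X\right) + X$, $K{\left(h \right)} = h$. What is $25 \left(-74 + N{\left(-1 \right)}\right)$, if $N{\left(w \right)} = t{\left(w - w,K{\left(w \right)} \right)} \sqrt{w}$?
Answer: $-1850$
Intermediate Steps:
$t{\left(J,X \right)} = X + X^{2} + J X$ ($t{\left(J,X \right)} = \left(J X + X^{2}\right) + X = \left(X^{2} + J X\right) + X = X + X^{2} + J X$)
$N{\left(w \right)} = w^{\frac{3}{2}} \left(1 + w\right)$ ($N{\left(w \right)} = w \left(1 + \left(w - w\right) + w\right) \sqrt{w} = w \left(1 + 0 + w\right) \sqrt{w} = w \left(1 + w\right) \sqrt{w} = w^{\frac{3}{2}} \left(1 + w\right)$)
$25 \left(-74 + N{\left(-1 \right)}\right) = 25 \left(-74 + \left(-1\right)^{\frac{3}{2}} \left(1 - 1\right)\right) = 25 \left(-74 + - i 0\right) = 25 \left(-74 + 0\right) = 25 \left(-74\right) = -1850$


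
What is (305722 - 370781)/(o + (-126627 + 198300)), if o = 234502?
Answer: -65059/306175 ≈ -0.21249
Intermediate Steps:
(305722 - 370781)/(o + (-126627 + 198300)) = (305722 - 370781)/(234502 + (-126627 + 198300)) = -65059/(234502 + 71673) = -65059/306175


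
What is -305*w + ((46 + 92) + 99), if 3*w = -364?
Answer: 111731/3 ≈ 37244.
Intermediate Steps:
w = -364/3 (w = (⅓)*(-364) = -364/3 ≈ -121.33)
-305*w + ((46 + 92) + 99) = -305*(-364/3) + ((46 + 92) + 99) = 111020/3 + (138 + 99) = 111020/3 + 237 = 111731/3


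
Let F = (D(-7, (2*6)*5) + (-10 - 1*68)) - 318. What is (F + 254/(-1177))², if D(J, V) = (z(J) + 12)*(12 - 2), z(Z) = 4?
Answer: 77298456676/1385329 ≈ 55798.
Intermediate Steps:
D(J, V) = 160 (D(J, V) = (4 + 12)*(12 - 2) = 16*10 = 160)
F = -236 (F = (160 + (-10 - 1*68)) - 318 = (160 + (-10 - 68)) - 318 = (160 - 78) - 318 = 82 - 318 = -236)
(F + 254/(-1177))² = (-236 + 254/(-1177))² = (-236 + 254*(-1/1177))² = (-236 - 254/1177)² = (-278026/1177)² = 77298456676/1385329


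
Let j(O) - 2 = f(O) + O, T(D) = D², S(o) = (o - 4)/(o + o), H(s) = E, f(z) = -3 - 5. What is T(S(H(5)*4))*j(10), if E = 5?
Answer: 16/25 ≈ 0.64000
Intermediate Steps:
f(z) = -8
H(s) = 5
S(o) = (-4 + o)/(2*o) (S(o) = (-4 + o)/((2*o)) = (-4 + o)*(1/(2*o)) = (-4 + o)/(2*o))
j(O) = -6 + O (j(O) = 2 + (-8 + O) = -6 + O)
T(S(H(5)*4))*j(10) = ((-4 + 5*4)/(2*((5*4))))²*(-6 + 10) = ((½)*(-4 + 20)/20)²*4 = ((½)*(1/20)*16)²*4 = (⅖)²*4 = (4/25)*4 = 16/25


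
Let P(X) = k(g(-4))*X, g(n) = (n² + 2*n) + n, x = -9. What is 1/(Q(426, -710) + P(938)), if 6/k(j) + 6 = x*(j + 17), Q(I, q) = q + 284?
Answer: -65/29566 ≈ -0.0021985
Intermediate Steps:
g(n) = n² + 3*n
Q(I, q) = 284 + q
k(j) = 6/(-159 - 9*j) (k(j) = 6/(-6 - 9*(j + 17)) = 6/(-6 - 9*(17 + j)) = 6/(-6 + (-153 - 9*j)) = 6/(-159 - 9*j))
P(X) = -2*X/65 (P(X) = (2/(-53 - (-12)*(3 - 4)))*X = (2/(-53 - (-12)*(-1)))*X = (2/(-53 - 3*4))*X = (2/(-53 - 12))*X = (2/(-65))*X = (2*(-1/65))*X = -2*X/65)
1/(Q(426, -710) + P(938)) = 1/((284 - 710) - 2/65*938) = 1/(-426 - 1876/65) = 1/(-29566/65) = -65/29566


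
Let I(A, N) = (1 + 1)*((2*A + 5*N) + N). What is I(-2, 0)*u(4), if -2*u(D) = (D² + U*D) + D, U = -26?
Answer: -336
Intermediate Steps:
I(A, N) = 4*A + 12*N (I(A, N) = 2*(2*A + 6*N) = 4*A + 12*N)
u(D) = -D²/2 + 25*D/2 (u(D) = -((D² - 26*D) + D)/2 = -(D² - 25*D)/2 = -D²/2 + 25*D/2)
I(-2, 0)*u(4) = (4*(-2) + 12*0)*((½)*4*(25 - 1*4)) = (-8 + 0)*((½)*4*(25 - 4)) = -4*4*21 = -8*42 = -336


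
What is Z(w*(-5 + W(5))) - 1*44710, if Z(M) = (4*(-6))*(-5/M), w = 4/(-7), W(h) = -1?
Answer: -44675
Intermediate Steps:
w = -4/7 (w = 4*(-⅐) = -4/7 ≈ -0.57143)
Z(M) = 120/M (Z(M) = -(-120)/M = 120/M)
Z(w*(-5 + W(5))) - 1*44710 = 120/((-4*(-5 - 1)/7)) - 1*44710 = 120/((-4/7*(-6))) - 44710 = 120/(24/7) - 44710 = 120*(7/24) - 44710 = 35 - 44710 = -44675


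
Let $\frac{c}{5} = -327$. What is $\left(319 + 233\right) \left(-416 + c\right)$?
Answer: $-1132152$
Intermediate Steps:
$c = -1635$ ($c = 5 \left(-327\right) = -1635$)
$\left(319 + 233\right) \left(-416 + c\right) = \left(319 + 233\right) \left(-416 - 1635\right) = 552 \left(-2051\right) = -1132152$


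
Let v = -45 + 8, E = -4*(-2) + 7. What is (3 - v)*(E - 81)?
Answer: -2640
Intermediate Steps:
E = 15 (E = 8 + 7 = 15)
v = -37
(3 - v)*(E - 81) = (3 - 1*(-37))*(15 - 81) = (3 + 37)*(-66) = 40*(-66) = -2640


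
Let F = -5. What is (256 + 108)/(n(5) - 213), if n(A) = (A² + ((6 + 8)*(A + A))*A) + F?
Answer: 28/39 ≈ 0.71795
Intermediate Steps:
n(A) = -5 + 29*A² (n(A) = (A² + ((6 + 8)*(A + A))*A) - 5 = (A² + (14*(2*A))*A) - 5 = (A² + (28*A)*A) - 5 = (A² + 28*A²) - 5 = 29*A² - 5 = -5 + 29*A²)
(256 + 108)/(n(5) - 213) = (256 + 108)/((-5 + 29*5²) - 213) = 364/((-5 + 29*25) - 213) = 364/((-5 + 725) - 213) = 364/(720 - 213) = 364/507 = 364*(1/507) = 28/39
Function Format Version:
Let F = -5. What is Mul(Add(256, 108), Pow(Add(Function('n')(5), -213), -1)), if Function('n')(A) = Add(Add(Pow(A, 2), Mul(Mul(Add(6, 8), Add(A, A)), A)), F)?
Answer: Rational(28, 39) ≈ 0.71795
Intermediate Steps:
Function('n')(A) = Add(-5, Mul(29, Pow(A, 2))) (Function('n')(A) = Add(Add(Pow(A, 2), Mul(Mul(Add(6, 8), Add(A, A)), A)), -5) = Add(Add(Pow(A, 2), Mul(Mul(14, Mul(2, A)), A)), -5) = Add(Add(Pow(A, 2), Mul(Mul(28, A), A)), -5) = Add(Add(Pow(A, 2), Mul(28, Pow(A, 2))), -5) = Add(Mul(29, Pow(A, 2)), -5) = Add(-5, Mul(29, Pow(A, 2))))
Mul(Add(256, 108), Pow(Add(Function('n')(5), -213), -1)) = Mul(Add(256, 108), Pow(Add(Add(-5, Mul(29, Pow(5, 2))), -213), -1)) = Mul(364, Pow(Add(Add(-5, Mul(29, 25)), -213), -1)) = Mul(364, Pow(Add(Add(-5, 725), -213), -1)) = Mul(364, Pow(Add(720, -213), -1)) = Mul(364, Pow(507, -1)) = Mul(364, Rational(1, 507)) = Rational(28, 39)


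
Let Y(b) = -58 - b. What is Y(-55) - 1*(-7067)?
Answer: 7064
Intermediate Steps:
Y(-55) - 1*(-7067) = (-58 - 1*(-55)) - 1*(-7067) = (-58 + 55) + 7067 = -3 + 7067 = 7064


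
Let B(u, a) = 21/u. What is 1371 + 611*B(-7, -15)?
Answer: -462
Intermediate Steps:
1371 + 611*B(-7, -15) = 1371 + 611*(21/(-7)) = 1371 + 611*(21*(-⅐)) = 1371 + 611*(-3) = 1371 - 1833 = -462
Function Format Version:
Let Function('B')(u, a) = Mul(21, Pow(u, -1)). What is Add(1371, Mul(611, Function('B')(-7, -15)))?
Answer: -462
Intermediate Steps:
Add(1371, Mul(611, Function('B')(-7, -15))) = Add(1371, Mul(611, Mul(21, Pow(-7, -1)))) = Add(1371, Mul(611, Mul(21, Rational(-1, 7)))) = Add(1371, Mul(611, -3)) = Add(1371, -1833) = -462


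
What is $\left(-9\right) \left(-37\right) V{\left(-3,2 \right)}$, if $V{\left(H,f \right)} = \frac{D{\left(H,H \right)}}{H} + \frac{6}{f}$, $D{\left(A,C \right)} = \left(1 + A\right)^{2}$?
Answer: $555$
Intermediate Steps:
$V{\left(H,f \right)} = \frac{6}{f} + \frac{\left(1 + H\right)^{2}}{H}$ ($V{\left(H,f \right)} = \frac{\left(1 + H\right)^{2}}{H} + \frac{6}{f} = \frac{6}{f} + \frac{\left(1 + H\right)^{2}}{H}$)
$\left(-9\right) \left(-37\right) V{\left(-3,2 \right)} = \left(-9\right) \left(-37\right) \left(\frac{6}{2} + \frac{\left(1 - 3\right)^{2}}{-3}\right) = 333 \left(6 \cdot \frac{1}{2} - \frac{\left(-2\right)^{2}}{3}\right) = 333 \left(3 - \frac{4}{3}\right) = 333 \cdot \frac{5}{3} = 555$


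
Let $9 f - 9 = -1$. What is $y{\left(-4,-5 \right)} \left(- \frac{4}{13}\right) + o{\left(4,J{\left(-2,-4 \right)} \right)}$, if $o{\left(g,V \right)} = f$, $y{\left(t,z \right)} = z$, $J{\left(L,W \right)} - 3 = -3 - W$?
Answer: $\frac{284}{117} \approx 2.4273$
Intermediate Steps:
$f = \frac{8}{9}$ ($f = 1 + \frac{1}{9} \left(-1\right) = 1 - \frac{1}{9} = \frac{8}{9} \approx 0.88889$)
$J{\left(L,W \right)} = - W$ ($J{\left(L,W \right)} = 3 - \left(3 + W\right) = - W$)
$o{\left(g,V \right)} = \frac{8}{9}$
$y{\left(-4,-5 \right)} \left(- \frac{4}{13}\right) + o{\left(4,J{\left(-2,-4 \right)} \right)} = - 5 \left(- \frac{4}{13}\right) + \frac{8}{9} = - 5 \left(\left(-4\right) \frac{1}{13}\right) + \frac{8}{9} = \left(-5\right) \left(- \frac{4}{13}\right) + \frac{8}{9} = \frac{20}{13} + \frac{8}{9} = \frac{284}{117}$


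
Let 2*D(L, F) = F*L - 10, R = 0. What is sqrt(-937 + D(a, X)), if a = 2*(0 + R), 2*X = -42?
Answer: I*sqrt(942) ≈ 30.692*I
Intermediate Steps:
X = -21 (X = (1/2)*(-42) = -21)
a = 0 (a = 2*(0 + 0) = 2*0 = 0)
D(L, F) = -5 + F*L/2 (D(L, F) = (F*L - 10)/2 = (-10 + F*L)/2 = -5 + F*L/2)
sqrt(-937 + D(a, X)) = sqrt(-937 + (-5 + (1/2)*(-21)*0)) = sqrt(-937 + (-5 + 0)) = sqrt(-937 - 5) = sqrt(-942) = I*sqrt(942)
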